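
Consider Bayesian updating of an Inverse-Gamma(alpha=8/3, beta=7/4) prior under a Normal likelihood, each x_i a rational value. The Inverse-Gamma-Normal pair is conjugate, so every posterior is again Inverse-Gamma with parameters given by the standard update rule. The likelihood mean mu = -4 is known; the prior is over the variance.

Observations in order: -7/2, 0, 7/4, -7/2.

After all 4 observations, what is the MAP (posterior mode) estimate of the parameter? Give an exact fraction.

2547/544

obs 1: x=-7/2 → posterior Inverse-Gamma(19/6, 15/8)
obs 2: x=0 → posterior Inverse-Gamma(11/3, 79/8)
obs 3: x=7/4 → posterior Inverse-Gamma(25/6, 845/32)
obs 4: x=-7/2 → posterior Inverse-Gamma(14/3, 849/32)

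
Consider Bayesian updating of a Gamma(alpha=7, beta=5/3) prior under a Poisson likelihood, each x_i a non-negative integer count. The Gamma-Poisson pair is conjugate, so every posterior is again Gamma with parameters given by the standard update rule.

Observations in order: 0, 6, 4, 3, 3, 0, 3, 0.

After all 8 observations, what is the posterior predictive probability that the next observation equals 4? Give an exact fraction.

obs 1: x=0 → posterior Gamma(7, 8/3)
obs 2: x=6 → posterior Gamma(13, 11/3)
obs 3: x=4 → posterior Gamma(17, 14/3)
obs 4: x=3 → posterior Gamma(20, 17/3)
obs 5: x=3 → posterior Gamma(23, 20/3)
obs 6: x=0 → posterior Gamma(23, 23/3)
obs 7: x=3 → posterior Gamma(26, 26/3)
obs 8: x=0 → posterior Gamma(26, 29/3)

202541892645138627176809895287801282776203151/1427247692705959881058285969449495136382746624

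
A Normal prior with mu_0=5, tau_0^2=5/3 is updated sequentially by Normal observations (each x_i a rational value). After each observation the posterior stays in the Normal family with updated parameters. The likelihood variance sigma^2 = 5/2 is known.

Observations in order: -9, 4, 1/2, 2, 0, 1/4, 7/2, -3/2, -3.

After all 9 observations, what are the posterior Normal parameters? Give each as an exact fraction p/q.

mu_0=17/42, tau_0^2=5/21

obs 1: x=-9 → posterior Normal(-3/5, 1)
obs 2: x=4 → posterior Normal(5/7, 5/7)
obs 3: x=1/2 → posterior Normal(2/3, 5/9)
obs 4: x=2 → posterior Normal(10/11, 5/11)
obs 5: x=0 → posterior Normal(10/13, 5/13)
obs 6: x=1/4 → posterior Normal(7/10, 1/3)
obs 7: x=7/2 → posterior Normal(35/34, 5/17)
obs 8: x=-3/2 → posterior Normal(29/38, 5/19)
obs 9: x=-3 → posterior Normal(17/42, 5/21)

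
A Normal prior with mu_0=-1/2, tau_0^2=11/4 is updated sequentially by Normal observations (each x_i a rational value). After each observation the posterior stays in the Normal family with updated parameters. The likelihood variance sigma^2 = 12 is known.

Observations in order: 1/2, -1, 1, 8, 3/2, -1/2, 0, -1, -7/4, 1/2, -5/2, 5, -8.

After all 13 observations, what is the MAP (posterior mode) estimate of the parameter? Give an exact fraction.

-19/764

obs 1: x=1/2 → posterior Normal(-37/118, 132/59)
obs 2: x=-1 → posterior Normal(-59/140, 66/35)
obs 3: x=1 → posterior Normal(-37/162, 44/27)
obs 4: x=8 → posterior Normal(139/184, 33/23)
obs 5: x=3/2 → posterior Normal(86/103, 132/103)
obs 6: x=-1/2 → posterior Normal(161/228, 22/19)
obs 7: x=0 → posterior Normal(161/250, 132/125)
obs 8: x=-1 → posterior Normal(139/272, 33/34)
obs 9: x=-7/4 → posterior Normal(67/196, 44/49)
obs 10: x=1/2 → posterior Normal(223/632, 66/79)
obs 11: x=-5/2 → posterior Normal(113/676, 132/169)
obs 12: x=5 → posterior Normal(37/80, 11/15)
obs 13: x=-8 → posterior Normal(-19/764, 132/191)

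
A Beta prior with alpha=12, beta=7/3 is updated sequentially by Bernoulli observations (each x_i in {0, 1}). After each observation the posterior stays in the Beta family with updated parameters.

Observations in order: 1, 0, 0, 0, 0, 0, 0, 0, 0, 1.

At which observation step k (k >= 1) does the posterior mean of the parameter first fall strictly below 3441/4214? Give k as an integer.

obs 1: x=1 → posterior Beta(13, 7/3)
obs 2: x=0 → posterior Beta(13, 10/3)
obs 3: x=0 → posterior Beta(13, 13/3)
obs 4: x=0 → posterior Beta(13, 16/3)
obs 5: x=0 → posterior Beta(13, 19/3)
obs 6: x=0 → posterior Beta(13, 22/3)
obs 7: x=0 → posterior Beta(13, 25/3)
obs 8: x=0 → posterior Beta(13, 28/3)
obs 9: x=0 → posterior Beta(13, 31/3)
obs 10: x=1 → posterior Beta(14, 31/3)

k = 2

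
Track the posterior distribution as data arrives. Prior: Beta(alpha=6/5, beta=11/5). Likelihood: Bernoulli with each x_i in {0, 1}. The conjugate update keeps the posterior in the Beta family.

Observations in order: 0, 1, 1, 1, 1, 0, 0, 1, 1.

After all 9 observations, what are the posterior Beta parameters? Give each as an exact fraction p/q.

obs 1: x=0 → posterior Beta(6/5, 16/5)
obs 2: x=1 → posterior Beta(11/5, 16/5)
obs 3: x=1 → posterior Beta(16/5, 16/5)
obs 4: x=1 → posterior Beta(21/5, 16/5)
obs 5: x=1 → posterior Beta(26/5, 16/5)
obs 6: x=0 → posterior Beta(26/5, 21/5)
obs 7: x=0 → posterior Beta(26/5, 26/5)
obs 8: x=1 → posterior Beta(31/5, 26/5)
obs 9: x=1 → posterior Beta(36/5, 26/5)

alpha=36/5, beta=26/5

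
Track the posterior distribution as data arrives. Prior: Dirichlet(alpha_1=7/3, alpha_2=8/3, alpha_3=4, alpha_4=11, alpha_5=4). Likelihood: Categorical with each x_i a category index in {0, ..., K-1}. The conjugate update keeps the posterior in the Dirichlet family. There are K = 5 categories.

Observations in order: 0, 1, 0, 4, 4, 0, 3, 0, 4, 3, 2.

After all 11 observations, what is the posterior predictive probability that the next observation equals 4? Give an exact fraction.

obs 1: x=0 → posterior Dirichlet(10/3, 8/3, 4, 11, 4)
obs 2: x=1 → posterior Dirichlet(10/3, 11/3, 4, 11, 4)
obs 3: x=0 → posterior Dirichlet(13/3, 11/3, 4, 11, 4)
obs 4: x=4 → posterior Dirichlet(13/3, 11/3, 4, 11, 5)
obs 5: x=4 → posterior Dirichlet(13/3, 11/3, 4, 11, 6)
obs 6: x=0 → posterior Dirichlet(16/3, 11/3, 4, 11, 6)
obs 7: x=3 → posterior Dirichlet(16/3, 11/3, 4, 12, 6)
obs 8: x=0 → posterior Dirichlet(19/3, 11/3, 4, 12, 6)
obs 9: x=4 → posterior Dirichlet(19/3, 11/3, 4, 12, 7)
obs 10: x=3 → posterior Dirichlet(19/3, 11/3, 4, 13, 7)
obs 11: x=2 → posterior Dirichlet(19/3, 11/3, 5, 13, 7)

1/5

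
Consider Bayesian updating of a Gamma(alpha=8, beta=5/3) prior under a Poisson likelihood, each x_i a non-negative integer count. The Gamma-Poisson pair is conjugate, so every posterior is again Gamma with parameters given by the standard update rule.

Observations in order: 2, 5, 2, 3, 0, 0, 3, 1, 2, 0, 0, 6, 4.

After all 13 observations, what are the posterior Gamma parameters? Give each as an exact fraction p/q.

obs 1: x=2 → posterior Gamma(10, 8/3)
obs 2: x=5 → posterior Gamma(15, 11/3)
obs 3: x=2 → posterior Gamma(17, 14/3)
obs 4: x=3 → posterior Gamma(20, 17/3)
obs 5: x=0 → posterior Gamma(20, 20/3)
obs 6: x=0 → posterior Gamma(20, 23/3)
obs 7: x=3 → posterior Gamma(23, 26/3)
obs 8: x=1 → posterior Gamma(24, 29/3)
obs 9: x=2 → posterior Gamma(26, 32/3)
obs 10: x=0 → posterior Gamma(26, 35/3)
obs 11: x=0 → posterior Gamma(26, 38/3)
obs 12: x=6 → posterior Gamma(32, 41/3)
obs 13: x=4 → posterior Gamma(36, 44/3)

alpha=36, beta=44/3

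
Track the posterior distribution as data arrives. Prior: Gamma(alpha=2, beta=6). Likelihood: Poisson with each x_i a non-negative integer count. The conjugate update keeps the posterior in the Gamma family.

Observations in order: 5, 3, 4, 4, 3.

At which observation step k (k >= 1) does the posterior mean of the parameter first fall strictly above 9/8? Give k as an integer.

obs 1: x=5 → posterior Gamma(7, 7)
obs 2: x=3 → posterior Gamma(10, 8)
obs 3: x=4 → posterior Gamma(14, 9)
obs 4: x=4 → posterior Gamma(18, 10)
obs 5: x=3 → posterior Gamma(21, 11)

k = 2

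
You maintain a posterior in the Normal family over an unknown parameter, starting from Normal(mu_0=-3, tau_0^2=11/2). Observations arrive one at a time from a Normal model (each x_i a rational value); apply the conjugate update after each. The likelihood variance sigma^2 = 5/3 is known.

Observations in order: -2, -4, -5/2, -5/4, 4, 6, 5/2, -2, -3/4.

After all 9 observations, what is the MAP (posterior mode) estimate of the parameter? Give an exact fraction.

-30/307

obs 1: x=-2 → posterior Normal(-96/43, 55/43)
obs 2: x=-4 → posterior Normal(-3, 55/76)
obs 3: x=-5/2 → posterior Normal(-621/218, 55/109)
obs 4: x=-5/4 → posterior Normal(-1407/568, 55/142)
obs 5: x=4 → posterior Normal(-879/700, 11/35)
obs 6: x=6 → posterior Normal(-87/832, 55/208)
obs 7: x=5/2 → posterior Normal(243/964, 55/241)
obs 8: x=-2 → posterior Normal(-21/1096, 55/274)
obs 9: x=-3/4 → posterior Normal(-30/307, 55/307)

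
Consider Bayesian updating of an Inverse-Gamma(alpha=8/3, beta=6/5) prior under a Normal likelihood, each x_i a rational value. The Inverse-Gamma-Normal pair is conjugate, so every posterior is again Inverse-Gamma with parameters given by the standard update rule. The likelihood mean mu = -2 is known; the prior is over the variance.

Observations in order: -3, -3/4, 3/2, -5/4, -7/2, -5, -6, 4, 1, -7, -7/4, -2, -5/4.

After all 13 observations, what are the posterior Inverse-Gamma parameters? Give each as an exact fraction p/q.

alpha=55/6, beta=2313/40

obs 1: x=-3 → posterior Inverse-Gamma(19/6, 17/10)
obs 2: x=-3/4 → posterior Inverse-Gamma(11/3, 397/160)
obs 3: x=3/2 → posterior Inverse-Gamma(25/6, 1377/160)
obs 4: x=-5/4 → posterior Inverse-Gamma(14/3, 711/80)
obs 5: x=-7/2 → posterior Inverse-Gamma(31/6, 801/80)
obs 6: x=-5 → posterior Inverse-Gamma(17/3, 1161/80)
obs 7: x=-6 → posterior Inverse-Gamma(37/6, 1801/80)
obs 8: x=4 → posterior Inverse-Gamma(20/3, 3241/80)
obs 9: x=1 → posterior Inverse-Gamma(43/6, 3601/80)
obs 10: x=-7 → posterior Inverse-Gamma(23/3, 4601/80)
obs 11: x=-7/4 → posterior Inverse-Gamma(49/6, 9207/160)
obs 12: x=-2 → posterior Inverse-Gamma(26/3, 9207/160)
obs 13: x=-5/4 → posterior Inverse-Gamma(55/6, 2313/40)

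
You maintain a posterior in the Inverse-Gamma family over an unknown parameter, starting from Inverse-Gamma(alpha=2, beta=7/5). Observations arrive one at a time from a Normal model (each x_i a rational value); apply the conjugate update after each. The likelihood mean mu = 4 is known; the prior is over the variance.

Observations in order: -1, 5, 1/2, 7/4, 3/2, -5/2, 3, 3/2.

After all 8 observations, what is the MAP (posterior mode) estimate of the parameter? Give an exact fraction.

8149/1120

obs 1: x=-1 → posterior Inverse-Gamma(5/2, 139/10)
obs 2: x=5 → posterior Inverse-Gamma(3, 72/5)
obs 3: x=1/2 → posterior Inverse-Gamma(7/2, 821/40)
obs 4: x=7/4 → posterior Inverse-Gamma(4, 3689/160)
obs 5: x=3/2 → posterior Inverse-Gamma(9/2, 4189/160)
obs 6: x=-5/2 → posterior Inverse-Gamma(5, 7569/160)
obs 7: x=3 → posterior Inverse-Gamma(11/2, 7649/160)
obs 8: x=3/2 → posterior Inverse-Gamma(6, 8149/160)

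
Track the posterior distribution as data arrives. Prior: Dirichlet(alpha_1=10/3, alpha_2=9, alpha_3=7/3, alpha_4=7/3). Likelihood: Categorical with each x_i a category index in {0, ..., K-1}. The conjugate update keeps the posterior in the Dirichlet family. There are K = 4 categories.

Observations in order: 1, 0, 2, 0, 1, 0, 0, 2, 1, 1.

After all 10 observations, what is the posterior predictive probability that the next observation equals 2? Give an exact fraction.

obs 1: x=1 → posterior Dirichlet(10/3, 10, 7/3, 7/3)
obs 2: x=0 → posterior Dirichlet(13/3, 10, 7/3, 7/3)
obs 3: x=2 → posterior Dirichlet(13/3, 10, 10/3, 7/3)
obs 4: x=0 → posterior Dirichlet(16/3, 10, 10/3, 7/3)
obs 5: x=1 → posterior Dirichlet(16/3, 11, 10/3, 7/3)
obs 6: x=0 → posterior Dirichlet(19/3, 11, 10/3, 7/3)
obs 7: x=0 → posterior Dirichlet(22/3, 11, 10/3, 7/3)
obs 8: x=2 → posterior Dirichlet(22/3, 11, 13/3, 7/3)
obs 9: x=1 → posterior Dirichlet(22/3, 12, 13/3, 7/3)
obs 10: x=1 → posterior Dirichlet(22/3, 13, 13/3, 7/3)

13/81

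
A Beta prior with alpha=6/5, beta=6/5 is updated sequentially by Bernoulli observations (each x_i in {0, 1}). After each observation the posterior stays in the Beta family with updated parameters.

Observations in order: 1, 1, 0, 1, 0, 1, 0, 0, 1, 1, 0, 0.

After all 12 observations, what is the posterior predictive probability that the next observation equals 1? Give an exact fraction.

obs 1: x=1 → posterior Beta(11/5, 6/5)
obs 2: x=1 → posterior Beta(16/5, 6/5)
obs 3: x=0 → posterior Beta(16/5, 11/5)
obs 4: x=1 → posterior Beta(21/5, 11/5)
obs 5: x=0 → posterior Beta(21/5, 16/5)
obs 6: x=1 → posterior Beta(26/5, 16/5)
obs 7: x=0 → posterior Beta(26/5, 21/5)
obs 8: x=0 → posterior Beta(26/5, 26/5)
obs 9: x=1 → posterior Beta(31/5, 26/5)
obs 10: x=1 → posterior Beta(36/5, 26/5)
obs 11: x=0 → posterior Beta(36/5, 31/5)
obs 12: x=0 → posterior Beta(36/5, 36/5)

1/2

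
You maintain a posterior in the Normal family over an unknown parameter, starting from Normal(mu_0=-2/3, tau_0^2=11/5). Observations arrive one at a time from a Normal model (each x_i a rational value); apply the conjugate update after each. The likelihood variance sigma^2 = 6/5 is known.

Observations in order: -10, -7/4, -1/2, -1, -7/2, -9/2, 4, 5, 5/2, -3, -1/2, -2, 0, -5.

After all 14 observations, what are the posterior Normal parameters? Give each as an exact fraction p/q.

mu_0=-907/640, tau_0^2=33/400

obs 1: x=-10 → posterior Normal(-114/17, 66/85)
obs 2: x=-7/4 → posterior Normal(-533/112, 33/70)
obs 3: x=-1/2 → posterior Normal(-185/52, 22/65)
obs 4: x=-1 → posterior Normal(-599/200, 33/125)
obs 5: x=-7/2 → posterior Normal(-753/244, 66/305)
obs 6: x=-9/2 → posterior Normal(-317/96, 11/60)
obs 7: x=4 → posterior Normal(-775/332, 66/415)
obs 8: x=5 → posterior Normal(-555/376, 33/235)
obs 9: x=5/2 → posterior Normal(-89/84, 22/175)
obs 10: x=-3 → posterior Normal(-577/464, 33/290)
obs 11: x=-1/2 → posterior Normal(-599/508, 66/635)
obs 12: x=-2 → posterior Normal(-229/184, 11/115)
obs 13: x=0 → posterior Normal(-687/596, 66/745)
obs 14: x=-5 → posterior Normal(-907/640, 33/400)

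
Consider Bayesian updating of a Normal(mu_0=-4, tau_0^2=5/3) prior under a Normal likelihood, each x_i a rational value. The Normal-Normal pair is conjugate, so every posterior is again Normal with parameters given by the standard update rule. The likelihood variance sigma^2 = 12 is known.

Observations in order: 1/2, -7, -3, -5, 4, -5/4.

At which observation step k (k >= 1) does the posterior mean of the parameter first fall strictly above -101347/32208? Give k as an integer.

obs 1: x=1/2 → posterior Normal(-283/82, 60/41)
obs 2: x=-7 → posterior Normal(-353/92, 30/23)
obs 3: x=-3 → posterior Normal(-383/102, 20/17)
obs 4: x=-5 → posterior Normal(-433/112, 15/14)
obs 5: x=4 → posterior Normal(-393/122, 60/61)
obs 6: x=-5/4 → posterior Normal(-811/264, 10/11)

k = 6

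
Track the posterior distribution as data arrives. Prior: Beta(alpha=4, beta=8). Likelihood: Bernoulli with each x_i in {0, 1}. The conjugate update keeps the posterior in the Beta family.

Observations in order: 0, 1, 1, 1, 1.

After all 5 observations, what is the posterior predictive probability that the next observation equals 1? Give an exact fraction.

8/17

obs 1: x=0 → posterior Beta(4, 9)
obs 2: x=1 → posterior Beta(5, 9)
obs 3: x=1 → posterior Beta(6, 9)
obs 4: x=1 → posterior Beta(7, 9)
obs 5: x=1 → posterior Beta(8, 9)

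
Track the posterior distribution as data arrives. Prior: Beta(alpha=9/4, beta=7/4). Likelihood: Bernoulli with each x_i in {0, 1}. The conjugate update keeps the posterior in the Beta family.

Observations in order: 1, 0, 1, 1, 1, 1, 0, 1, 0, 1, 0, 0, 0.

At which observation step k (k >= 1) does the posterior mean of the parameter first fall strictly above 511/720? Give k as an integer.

obs 1: x=1 → posterior Beta(13/4, 7/4)
obs 2: x=0 → posterior Beta(13/4, 11/4)
obs 3: x=1 → posterior Beta(17/4, 11/4)
obs 4: x=1 → posterior Beta(21/4, 11/4)
obs 5: x=1 → posterior Beta(25/4, 11/4)
obs 6: x=1 → posterior Beta(29/4, 11/4)
obs 7: x=0 → posterior Beta(29/4, 15/4)
obs 8: x=1 → posterior Beta(33/4, 15/4)
obs 9: x=0 → posterior Beta(33/4, 19/4)
obs 10: x=1 → posterior Beta(37/4, 19/4)
obs 11: x=0 → posterior Beta(37/4, 23/4)
obs 12: x=0 → posterior Beta(37/4, 27/4)
obs 13: x=0 → posterior Beta(37/4, 31/4)

k = 6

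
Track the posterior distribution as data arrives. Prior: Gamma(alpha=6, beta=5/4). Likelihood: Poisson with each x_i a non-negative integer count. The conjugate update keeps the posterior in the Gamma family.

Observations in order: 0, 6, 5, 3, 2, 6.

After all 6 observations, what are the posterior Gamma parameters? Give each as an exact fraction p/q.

obs 1: x=0 → posterior Gamma(6, 9/4)
obs 2: x=6 → posterior Gamma(12, 13/4)
obs 3: x=5 → posterior Gamma(17, 17/4)
obs 4: x=3 → posterior Gamma(20, 21/4)
obs 5: x=2 → posterior Gamma(22, 25/4)
obs 6: x=6 → posterior Gamma(28, 29/4)

alpha=28, beta=29/4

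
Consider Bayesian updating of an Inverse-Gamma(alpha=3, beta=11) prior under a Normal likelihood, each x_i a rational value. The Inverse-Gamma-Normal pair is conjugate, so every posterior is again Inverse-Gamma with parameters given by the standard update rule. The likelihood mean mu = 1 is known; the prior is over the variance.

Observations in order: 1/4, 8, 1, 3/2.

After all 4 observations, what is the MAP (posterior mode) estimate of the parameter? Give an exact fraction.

obs 1: x=1/4 → posterior Inverse-Gamma(7/2, 361/32)
obs 2: x=8 → posterior Inverse-Gamma(4, 1145/32)
obs 3: x=1 → posterior Inverse-Gamma(9/2, 1145/32)
obs 4: x=3/2 → posterior Inverse-Gamma(5, 1149/32)

383/64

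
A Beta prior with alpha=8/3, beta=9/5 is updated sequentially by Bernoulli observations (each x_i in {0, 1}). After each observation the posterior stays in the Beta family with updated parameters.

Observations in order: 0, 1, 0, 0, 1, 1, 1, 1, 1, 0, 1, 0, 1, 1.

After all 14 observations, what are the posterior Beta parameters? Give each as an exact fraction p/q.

alpha=35/3, beta=34/5

obs 1: x=0 → posterior Beta(8/3, 14/5)
obs 2: x=1 → posterior Beta(11/3, 14/5)
obs 3: x=0 → posterior Beta(11/3, 19/5)
obs 4: x=0 → posterior Beta(11/3, 24/5)
obs 5: x=1 → posterior Beta(14/3, 24/5)
obs 6: x=1 → posterior Beta(17/3, 24/5)
obs 7: x=1 → posterior Beta(20/3, 24/5)
obs 8: x=1 → posterior Beta(23/3, 24/5)
obs 9: x=1 → posterior Beta(26/3, 24/5)
obs 10: x=0 → posterior Beta(26/3, 29/5)
obs 11: x=1 → posterior Beta(29/3, 29/5)
obs 12: x=0 → posterior Beta(29/3, 34/5)
obs 13: x=1 → posterior Beta(32/3, 34/5)
obs 14: x=1 → posterior Beta(35/3, 34/5)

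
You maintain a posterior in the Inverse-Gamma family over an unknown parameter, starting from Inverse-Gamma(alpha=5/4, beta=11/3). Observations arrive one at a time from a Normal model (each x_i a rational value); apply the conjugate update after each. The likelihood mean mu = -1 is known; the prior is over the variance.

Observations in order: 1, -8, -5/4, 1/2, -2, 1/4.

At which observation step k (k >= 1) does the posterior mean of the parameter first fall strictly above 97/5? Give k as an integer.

obs 1: x=1 → posterior Inverse-Gamma(7/4, 17/3)
obs 2: x=-8 → posterior Inverse-Gamma(9/4, 181/6)
obs 3: x=-5/4 → posterior Inverse-Gamma(11/4, 2899/96)
obs 4: x=1/2 → posterior Inverse-Gamma(13/4, 3007/96)
obs 5: x=-2 → posterior Inverse-Gamma(15/4, 3055/96)
obs 6: x=1/4 → posterior Inverse-Gamma(17/4, 1565/48)

k = 2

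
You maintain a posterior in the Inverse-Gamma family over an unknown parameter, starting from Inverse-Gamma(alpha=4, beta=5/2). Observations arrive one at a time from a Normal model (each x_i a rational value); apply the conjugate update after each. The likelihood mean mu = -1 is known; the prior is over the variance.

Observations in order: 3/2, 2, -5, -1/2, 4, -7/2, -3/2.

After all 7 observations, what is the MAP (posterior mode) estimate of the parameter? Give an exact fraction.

4

obs 1: x=3/2 → posterior Inverse-Gamma(9/2, 45/8)
obs 2: x=2 → posterior Inverse-Gamma(5, 81/8)
obs 3: x=-5 → posterior Inverse-Gamma(11/2, 145/8)
obs 4: x=-1/2 → posterior Inverse-Gamma(6, 73/4)
obs 5: x=4 → posterior Inverse-Gamma(13/2, 123/4)
obs 6: x=-7/2 → posterior Inverse-Gamma(7, 271/8)
obs 7: x=-3/2 → posterior Inverse-Gamma(15/2, 34)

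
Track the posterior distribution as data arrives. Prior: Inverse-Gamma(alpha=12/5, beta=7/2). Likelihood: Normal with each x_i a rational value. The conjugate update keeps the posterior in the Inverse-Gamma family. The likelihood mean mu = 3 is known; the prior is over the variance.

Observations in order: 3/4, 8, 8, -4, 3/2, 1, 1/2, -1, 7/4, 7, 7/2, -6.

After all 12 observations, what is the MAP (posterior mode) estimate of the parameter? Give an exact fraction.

obs 1: x=3/4 → posterior Inverse-Gamma(29/10, 193/32)
obs 2: x=8 → posterior Inverse-Gamma(17/5, 593/32)
obs 3: x=8 → posterior Inverse-Gamma(39/10, 993/32)
obs 4: x=-4 → posterior Inverse-Gamma(22/5, 1777/32)
obs 5: x=3/2 → posterior Inverse-Gamma(49/10, 1813/32)
obs 6: x=1 → posterior Inverse-Gamma(27/5, 1877/32)
obs 7: x=1/2 → posterior Inverse-Gamma(59/10, 1977/32)
obs 8: x=-1 → posterior Inverse-Gamma(32/5, 2233/32)
obs 9: x=7/4 → posterior Inverse-Gamma(69/10, 1129/16)
obs 10: x=7 → posterior Inverse-Gamma(37/5, 1257/16)
obs 11: x=7/2 → posterior Inverse-Gamma(79/10, 1259/16)
obs 12: x=-6 → posterior Inverse-Gamma(42/5, 1907/16)

9535/752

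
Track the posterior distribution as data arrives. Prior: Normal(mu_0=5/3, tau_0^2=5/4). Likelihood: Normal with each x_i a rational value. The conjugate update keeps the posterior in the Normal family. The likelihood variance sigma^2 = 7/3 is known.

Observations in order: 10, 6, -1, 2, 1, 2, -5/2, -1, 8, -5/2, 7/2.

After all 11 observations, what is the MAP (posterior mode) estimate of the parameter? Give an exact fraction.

obs 1: x=10 → posterior Normal(590/129, 35/43)
obs 2: x=6 → posterior Normal(430/87, 35/58)
obs 3: x=-1 → posterior Normal(815/219, 35/73)
obs 4: x=2 → posterior Normal(905/264, 35/88)
obs 5: x=1 → posterior Normal(950/309, 35/103)
obs 6: x=2 → posterior Normal(520/177, 35/118)
obs 7: x=-5/2 → posterior Normal(265/114, 5/19)
obs 8: x=-1 → posterior Normal(1765/888, 35/148)
obs 9: x=8 → posterior Normal(2485/978, 35/163)
obs 10: x=-5/2 → posterior Normal(565/267, 35/178)
obs 11: x=7/2 → posterior Normal(2575/1158, 35/193)

2575/1158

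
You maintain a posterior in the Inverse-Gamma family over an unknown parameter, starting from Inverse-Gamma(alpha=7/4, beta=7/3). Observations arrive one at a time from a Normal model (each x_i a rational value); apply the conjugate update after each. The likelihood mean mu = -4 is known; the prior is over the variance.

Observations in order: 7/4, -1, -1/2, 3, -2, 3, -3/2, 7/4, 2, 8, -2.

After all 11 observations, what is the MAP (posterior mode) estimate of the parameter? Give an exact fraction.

9223/396

obs 1: x=7/4 → posterior Inverse-Gamma(9/4, 1811/96)
obs 2: x=-1 → posterior Inverse-Gamma(11/4, 2243/96)
obs 3: x=-1/2 → posterior Inverse-Gamma(13/4, 2831/96)
obs 4: x=3 → posterior Inverse-Gamma(15/4, 5183/96)
obs 5: x=-2 → posterior Inverse-Gamma(17/4, 5375/96)
obs 6: x=3 → posterior Inverse-Gamma(19/4, 7727/96)
obs 7: x=-3/2 → posterior Inverse-Gamma(21/4, 8027/96)
obs 8: x=7/4 → posterior Inverse-Gamma(23/4, 4807/48)
obs 9: x=2 → posterior Inverse-Gamma(25/4, 5671/48)
obs 10: x=8 → posterior Inverse-Gamma(27/4, 9127/48)
obs 11: x=-2 → posterior Inverse-Gamma(29/4, 9223/48)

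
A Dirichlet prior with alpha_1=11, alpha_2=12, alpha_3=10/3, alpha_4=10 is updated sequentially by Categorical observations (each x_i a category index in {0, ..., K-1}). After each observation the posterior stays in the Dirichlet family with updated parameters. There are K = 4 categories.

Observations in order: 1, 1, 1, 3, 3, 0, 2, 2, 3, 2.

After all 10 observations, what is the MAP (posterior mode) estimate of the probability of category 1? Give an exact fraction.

obs 1: x=1 → posterior Dirichlet(11, 13, 10/3, 10)
obs 2: x=1 → posterior Dirichlet(11, 14, 10/3, 10)
obs 3: x=1 → posterior Dirichlet(11, 15, 10/3, 10)
obs 4: x=3 → posterior Dirichlet(11, 15, 10/3, 11)
obs 5: x=3 → posterior Dirichlet(11, 15, 10/3, 12)
obs 6: x=0 → posterior Dirichlet(12, 15, 10/3, 12)
obs 7: x=2 → posterior Dirichlet(12, 15, 13/3, 12)
obs 8: x=2 → posterior Dirichlet(12, 15, 16/3, 12)
obs 9: x=3 → posterior Dirichlet(12, 15, 16/3, 13)
obs 10: x=2 → posterior Dirichlet(12, 15, 19/3, 13)

42/127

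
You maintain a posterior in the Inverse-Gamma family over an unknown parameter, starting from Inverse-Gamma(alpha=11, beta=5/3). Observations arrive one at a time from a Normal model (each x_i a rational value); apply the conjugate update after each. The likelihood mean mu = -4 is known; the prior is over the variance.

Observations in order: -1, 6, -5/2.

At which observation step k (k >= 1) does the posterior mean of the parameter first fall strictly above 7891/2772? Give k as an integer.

k = 2

obs 1: x=-1 → posterior Inverse-Gamma(23/2, 37/6)
obs 2: x=6 → posterior Inverse-Gamma(12, 337/6)
obs 3: x=-5/2 → posterior Inverse-Gamma(25/2, 1375/24)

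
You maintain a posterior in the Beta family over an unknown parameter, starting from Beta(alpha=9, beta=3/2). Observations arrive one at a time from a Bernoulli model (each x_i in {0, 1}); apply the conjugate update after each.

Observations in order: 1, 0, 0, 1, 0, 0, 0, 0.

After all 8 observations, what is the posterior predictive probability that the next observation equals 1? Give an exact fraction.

obs 1: x=1 → posterior Beta(10, 3/2)
obs 2: x=0 → posterior Beta(10, 5/2)
obs 3: x=0 → posterior Beta(10, 7/2)
obs 4: x=1 → posterior Beta(11, 7/2)
obs 5: x=0 → posterior Beta(11, 9/2)
obs 6: x=0 → posterior Beta(11, 11/2)
obs 7: x=0 → posterior Beta(11, 13/2)
obs 8: x=0 → posterior Beta(11, 15/2)

22/37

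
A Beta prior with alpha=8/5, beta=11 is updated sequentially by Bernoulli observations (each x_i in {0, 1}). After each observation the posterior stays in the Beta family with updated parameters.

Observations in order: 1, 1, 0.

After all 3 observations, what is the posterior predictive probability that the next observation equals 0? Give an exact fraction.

10/13

obs 1: x=1 → posterior Beta(13/5, 11)
obs 2: x=1 → posterior Beta(18/5, 11)
obs 3: x=0 → posterior Beta(18/5, 12)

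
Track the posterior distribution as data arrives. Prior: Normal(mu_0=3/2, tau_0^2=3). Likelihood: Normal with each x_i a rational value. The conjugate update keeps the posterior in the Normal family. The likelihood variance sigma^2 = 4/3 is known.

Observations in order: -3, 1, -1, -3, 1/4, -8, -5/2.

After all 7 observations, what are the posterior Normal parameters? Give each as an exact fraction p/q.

mu_0=-561/268, tau_0^2=12/67

obs 1: x=-3 → posterior Normal(-21/13, 12/13)
obs 2: x=1 → posterior Normal(-6/11, 6/11)
obs 3: x=-1 → posterior Normal(-21/31, 12/31)
obs 4: x=-3 → posterior Normal(-6/5, 3/10)
obs 5: x=1/4 → posterior Normal(-183/196, 12/49)
obs 6: x=-8 → posterior Normal(-471/232, 6/29)
obs 7: x=-5/2 → posterior Normal(-561/268, 12/67)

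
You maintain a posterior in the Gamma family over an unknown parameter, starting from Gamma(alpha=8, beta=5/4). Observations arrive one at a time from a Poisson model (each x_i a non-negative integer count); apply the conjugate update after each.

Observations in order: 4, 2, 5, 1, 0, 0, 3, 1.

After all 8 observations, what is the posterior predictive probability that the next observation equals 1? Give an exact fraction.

4160184682674561014435043463999175900256/20873554875923477449109855954682643681001

obs 1: x=4 → posterior Gamma(12, 9/4)
obs 2: x=2 → posterior Gamma(14, 13/4)
obs 3: x=5 → posterior Gamma(19, 17/4)
obs 4: x=1 → posterior Gamma(20, 21/4)
obs 5: x=0 → posterior Gamma(20, 25/4)
obs 6: x=0 → posterior Gamma(20, 29/4)
obs 7: x=3 → posterior Gamma(23, 33/4)
obs 8: x=1 → posterior Gamma(24, 37/4)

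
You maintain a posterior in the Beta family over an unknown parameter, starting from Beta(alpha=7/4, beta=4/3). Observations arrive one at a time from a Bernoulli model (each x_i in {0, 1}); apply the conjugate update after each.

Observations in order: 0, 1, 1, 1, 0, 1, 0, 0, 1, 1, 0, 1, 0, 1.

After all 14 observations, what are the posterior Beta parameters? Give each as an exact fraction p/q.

alpha=39/4, beta=22/3

obs 1: x=0 → posterior Beta(7/4, 7/3)
obs 2: x=1 → posterior Beta(11/4, 7/3)
obs 3: x=1 → posterior Beta(15/4, 7/3)
obs 4: x=1 → posterior Beta(19/4, 7/3)
obs 5: x=0 → posterior Beta(19/4, 10/3)
obs 6: x=1 → posterior Beta(23/4, 10/3)
obs 7: x=0 → posterior Beta(23/4, 13/3)
obs 8: x=0 → posterior Beta(23/4, 16/3)
obs 9: x=1 → posterior Beta(27/4, 16/3)
obs 10: x=1 → posterior Beta(31/4, 16/3)
obs 11: x=0 → posterior Beta(31/4, 19/3)
obs 12: x=1 → posterior Beta(35/4, 19/3)
obs 13: x=0 → posterior Beta(35/4, 22/3)
obs 14: x=1 → posterior Beta(39/4, 22/3)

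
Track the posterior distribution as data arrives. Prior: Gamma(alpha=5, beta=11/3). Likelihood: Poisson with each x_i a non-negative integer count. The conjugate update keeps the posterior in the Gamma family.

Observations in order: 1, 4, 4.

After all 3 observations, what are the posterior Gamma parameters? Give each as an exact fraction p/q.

alpha=14, beta=20/3

obs 1: x=1 → posterior Gamma(6, 14/3)
obs 2: x=4 → posterior Gamma(10, 17/3)
obs 3: x=4 → posterior Gamma(14, 20/3)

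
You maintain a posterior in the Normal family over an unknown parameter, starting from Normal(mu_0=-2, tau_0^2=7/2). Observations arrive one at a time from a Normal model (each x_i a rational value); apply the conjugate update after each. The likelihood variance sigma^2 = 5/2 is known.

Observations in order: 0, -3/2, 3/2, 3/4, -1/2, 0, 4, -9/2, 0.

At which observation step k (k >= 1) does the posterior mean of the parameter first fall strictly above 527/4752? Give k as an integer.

obs 1: x=0 → posterior Normal(-5/6, 35/24)
obs 2: x=-3/2 → posterior Normal(-41/38, 35/38)
obs 3: x=3/2 → posterior Normal(-5/13, 35/52)
obs 4: x=3/4 → posterior Normal(-19/132, 35/66)
obs 5: x=-1/2 → posterior Normal(-33/160, 7/16)
obs 6: x=0 → posterior Normal(-33/188, 35/94)
obs 7: x=4 → posterior Normal(79/216, 35/108)
obs 8: x=-9/2 → posterior Normal(-47/244, 35/122)
obs 9: x=0 → posterior Normal(-47/272, 35/136)

k = 7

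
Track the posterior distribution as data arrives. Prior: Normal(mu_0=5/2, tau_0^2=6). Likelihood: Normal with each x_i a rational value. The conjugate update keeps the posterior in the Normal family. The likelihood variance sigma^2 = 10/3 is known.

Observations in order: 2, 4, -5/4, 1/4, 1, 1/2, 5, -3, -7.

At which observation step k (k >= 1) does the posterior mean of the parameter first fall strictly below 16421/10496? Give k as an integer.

k = 4

obs 1: x=2 → posterior Normal(61/28, 15/7)
obs 2: x=4 → posterior Normal(133/46, 30/23)
obs 3: x=-5/4 → posterior Normal(221/128, 15/16)
obs 4: x=1/4 → posterior Normal(115/82, 30/41)
obs 5: x=1 → posterior Normal(133/100, 3/5)
obs 6: x=1/2 → posterior Normal(71/59, 30/59)
obs 7: x=5 → posterior Normal(29/17, 15/34)
obs 8: x=-3 → posterior Normal(89/77, 30/77)
obs 9: x=-7 → posterior Normal(13/43, 15/43)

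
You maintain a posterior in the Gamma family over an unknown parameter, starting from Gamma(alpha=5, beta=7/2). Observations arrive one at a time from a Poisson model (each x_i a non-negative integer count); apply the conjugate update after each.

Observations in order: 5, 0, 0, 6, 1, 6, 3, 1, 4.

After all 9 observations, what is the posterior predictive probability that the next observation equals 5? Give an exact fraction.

225258700581321136269252747297286987304687500000000/3381391913522726342930221472392241170198527451848561

obs 1: x=5 → posterior Gamma(10, 9/2)
obs 2: x=0 → posterior Gamma(10, 11/2)
obs 3: x=0 → posterior Gamma(10, 13/2)
obs 4: x=6 → posterior Gamma(16, 15/2)
obs 5: x=1 → posterior Gamma(17, 17/2)
obs 6: x=6 → posterior Gamma(23, 19/2)
obs 7: x=3 → posterior Gamma(26, 21/2)
obs 8: x=1 → posterior Gamma(27, 23/2)
obs 9: x=4 → posterior Gamma(31, 25/2)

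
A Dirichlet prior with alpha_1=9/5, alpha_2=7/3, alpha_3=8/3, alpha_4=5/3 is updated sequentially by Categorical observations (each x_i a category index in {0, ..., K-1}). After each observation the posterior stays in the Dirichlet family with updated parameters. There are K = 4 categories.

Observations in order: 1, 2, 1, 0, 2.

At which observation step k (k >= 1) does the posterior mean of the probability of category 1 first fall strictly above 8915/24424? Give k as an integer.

k = 3

obs 1: x=1 → posterior Dirichlet(9/5, 10/3, 8/3, 5/3)
obs 2: x=2 → posterior Dirichlet(9/5, 10/3, 11/3, 5/3)
obs 3: x=1 → posterior Dirichlet(9/5, 13/3, 11/3, 5/3)
obs 4: x=0 → posterior Dirichlet(14/5, 13/3, 11/3, 5/3)
obs 5: x=2 → posterior Dirichlet(14/5, 13/3, 14/3, 5/3)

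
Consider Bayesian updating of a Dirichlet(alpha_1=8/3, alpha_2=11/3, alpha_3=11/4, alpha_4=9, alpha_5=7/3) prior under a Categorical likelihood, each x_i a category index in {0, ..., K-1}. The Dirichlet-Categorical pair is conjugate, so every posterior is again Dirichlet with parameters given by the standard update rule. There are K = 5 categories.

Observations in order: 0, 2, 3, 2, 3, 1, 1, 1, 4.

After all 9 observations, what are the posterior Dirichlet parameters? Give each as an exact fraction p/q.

alpha_1=11/3, alpha_2=20/3, alpha_3=19/4, alpha_4=11, alpha_5=10/3

obs 1: x=0 → posterior Dirichlet(11/3, 11/3, 11/4, 9, 7/3)
obs 2: x=2 → posterior Dirichlet(11/3, 11/3, 15/4, 9, 7/3)
obs 3: x=3 → posterior Dirichlet(11/3, 11/3, 15/4, 10, 7/3)
obs 4: x=2 → posterior Dirichlet(11/3, 11/3, 19/4, 10, 7/3)
obs 5: x=3 → posterior Dirichlet(11/3, 11/3, 19/4, 11, 7/3)
obs 6: x=1 → posterior Dirichlet(11/3, 14/3, 19/4, 11, 7/3)
obs 7: x=1 → posterior Dirichlet(11/3, 17/3, 19/4, 11, 7/3)
obs 8: x=1 → posterior Dirichlet(11/3, 20/3, 19/4, 11, 7/3)
obs 9: x=4 → posterior Dirichlet(11/3, 20/3, 19/4, 11, 10/3)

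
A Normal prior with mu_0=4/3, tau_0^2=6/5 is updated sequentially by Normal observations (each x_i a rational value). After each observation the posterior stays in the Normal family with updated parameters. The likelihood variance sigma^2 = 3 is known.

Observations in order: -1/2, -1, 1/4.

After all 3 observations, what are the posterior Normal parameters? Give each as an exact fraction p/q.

mu_0=25/66, tau_0^2=6/11

obs 1: x=-1/2 → posterior Normal(17/21, 6/7)
obs 2: x=-1 → posterior Normal(11/27, 2/3)
obs 3: x=1/4 → posterior Normal(25/66, 6/11)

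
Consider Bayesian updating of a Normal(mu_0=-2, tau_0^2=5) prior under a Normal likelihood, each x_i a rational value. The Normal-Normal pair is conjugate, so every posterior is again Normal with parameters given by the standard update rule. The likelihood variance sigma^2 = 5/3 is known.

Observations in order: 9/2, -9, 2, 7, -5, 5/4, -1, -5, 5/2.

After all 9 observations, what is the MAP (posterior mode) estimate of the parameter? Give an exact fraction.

obs 1: x=9/2 → posterior Normal(23/8, 5/4)
obs 2: x=-9 → posterior Normal(-31/14, 5/7)
obs 3: x=2 → posterior Normal(-19/20, 1/2)
obs 4: x=7 → posterior Normal(23/26, 5/13)
obs 5: x=-5 → posterior Normal(-7/32, 5/16)
obs 6: x=5/4 → posterior Normal(1/76, 5/19)
obs 7: x=-1 → posterior Normal(-1/8, 5/22)
obs 8: x=-5 → posterior Normal(-71/100, 1/5)
obs 9: x=5/2 → posterior Normal(-41/112, 5/28)

-41/112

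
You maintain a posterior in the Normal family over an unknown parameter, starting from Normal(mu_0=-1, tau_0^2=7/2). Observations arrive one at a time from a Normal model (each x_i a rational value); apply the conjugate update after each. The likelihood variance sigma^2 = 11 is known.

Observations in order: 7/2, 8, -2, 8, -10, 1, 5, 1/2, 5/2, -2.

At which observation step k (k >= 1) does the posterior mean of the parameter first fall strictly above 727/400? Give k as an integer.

obs 1: x=7/2 → posterior Normal(5/58, 77/29)
obs 2: x=8 → posterior Normal(13/8, 77/36)
obs 3: x=-2 → posterior Normal(89/86, 77/43)
obs 4: x=8 → posterior Normal(201/100, 77/50)
obs 5: x=-10 → posterior Normal(61/114, 77/57)
obs 6: x=1 → posterior Normal(75/128, 77/64)
obs 7: x=5 → posterior Normal(145/142, 77/71)
obs 8: x=1/2 → posterior Normal(38/39, 77/78)
obs 9: x=5/2 → posterior Normal(11/10, 77/85)
obs 10: x=-2 → posterior Normal(159/184, 77/92)

k = 4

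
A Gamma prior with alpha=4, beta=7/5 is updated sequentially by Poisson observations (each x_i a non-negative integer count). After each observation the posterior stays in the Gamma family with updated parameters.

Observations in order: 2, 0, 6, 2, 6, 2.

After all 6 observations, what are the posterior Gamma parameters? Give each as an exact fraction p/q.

obs 1: x=2 → posterior Gamma(6, 12/5)
obs 2: x=0 → posterior Gamma(6, 17/5)
obs 3: x=6 → posterior Gamma(12, 22/5)
obs 4: x=2 → posterior Gamma(14, 27/5)
obs 5: x=6 → posterior Gamma(20, 32/5)
obs 6: x=2 → posterior Gamma(22, 37/5)

alpha=22, beta=37/5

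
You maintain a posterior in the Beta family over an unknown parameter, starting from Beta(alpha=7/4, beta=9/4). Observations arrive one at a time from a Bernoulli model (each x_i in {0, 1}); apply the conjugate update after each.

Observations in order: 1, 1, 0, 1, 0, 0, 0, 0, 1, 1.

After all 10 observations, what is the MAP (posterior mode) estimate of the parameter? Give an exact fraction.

23/48

obs 1: x=1 → posterior Beta(11/4, 9/4)
obs 2: x=1 → posterior Beta(15/4, 9/4)
obs 3: x=0 → posterior Beta(15/4, 13/4)
obs 4: x=1 → posterior Beta(19/4, 13/4)
obs 5: x=0 → posterior Beta(19/4, 17/4)
obs 6: x=0 → posterior Beta(19/4, 21/4)
obs 7: x=0 → posterior Beta(19/4, 25/4)
obs 8: x=0 → posterior Beta(19/4, 29/4)
obs 9: x=1 → posterior Beta(23/4, 29/4)
obs 10: x=1 → posterior Beta(27/4, 29/4)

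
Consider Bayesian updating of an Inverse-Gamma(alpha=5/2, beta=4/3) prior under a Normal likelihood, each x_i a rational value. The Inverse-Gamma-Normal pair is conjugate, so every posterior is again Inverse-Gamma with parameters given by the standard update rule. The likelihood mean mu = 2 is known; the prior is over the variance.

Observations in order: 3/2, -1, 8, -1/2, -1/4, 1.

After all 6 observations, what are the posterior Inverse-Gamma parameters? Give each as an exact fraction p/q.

obs 1: x=3/2 → posterior Inverse-Gamma(3, 35/24)
obs 2: x=-1 → posterior Inverse-Gamma(7/2, 143/24)
obs 3: x=8 → posterior Inverse-Gamma(4, 575/24)
obs 4: x=-1/2 → posterior Inverse-Gamma(9/2, 325/12)
obs 5: x=-1/4 → posterior Inverse-Gamma(5, 2843/96)
obs 6: x=1 → posterior Inverse-Gamma(11/2, 2891/96)

alpha=11/2, beta=2891/96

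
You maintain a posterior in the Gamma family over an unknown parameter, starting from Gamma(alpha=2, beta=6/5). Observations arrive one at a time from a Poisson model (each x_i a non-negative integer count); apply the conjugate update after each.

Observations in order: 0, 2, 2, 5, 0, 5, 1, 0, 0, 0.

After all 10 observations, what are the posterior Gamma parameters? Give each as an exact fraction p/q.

obs 1: x=0 → posterior Gamma(2, 11/5)
obs 2: x=2 → posterior Gamma(4, 16/5)
obs 3: x=2 → posterior Gamma(6, 21/5)
obs 4: x=5 → posterior Gamma(11, 26/5)
obs 5: x=0 → posterior Gamma(11, 31/5)
obs 6: x=5 → posterior Gamma(16, 36/5)
obs 7: x=1 → posterior Gamma(17, 41/5)
obs 8: x=0 → posterior Gamma(17, 46/5)
obs 9: x=0 → posterior Gamma(17, 51/5)
obs 10: x=0 → posterior Gamma(17, 56/5)

alpha=17, beta=56/5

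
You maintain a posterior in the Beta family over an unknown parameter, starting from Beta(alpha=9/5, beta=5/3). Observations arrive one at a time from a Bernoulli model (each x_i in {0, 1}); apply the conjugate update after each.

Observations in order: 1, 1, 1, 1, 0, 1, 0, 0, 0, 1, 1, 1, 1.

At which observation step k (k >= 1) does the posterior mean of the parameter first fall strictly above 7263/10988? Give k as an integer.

obs 1: x=1 → posterior Beta(14/5, 5/3)
obs 2: x=1 → posterior Beta(19/5, 5/3)
obs 3: x=1 → posterior Beta(24/5, 5/3)
obs 4: x=1 → posterior Beta(29/5, 5/3)
obs 5: x=0 → posterior Beta(29/5, 8/3)
obs 6: x=1 → posterior Beta(34/5, 8/3)
obs 7: x=0 → posterior Beta(34/5, 11/3)
obs 8: x=0 → posterior Beta(34/5, 14/3)
obs 9: x=0 → posterior Beta(34/5, 17/3)
obs 10: x=1 → posterior Beta(39/5, 17/3)
obs 11: x=1 → posterior Beta(44/5, 17/3)
obs 12: x=1 → posterior Beta(49/5, 17/3)
obs 13: x=1 → posterior Beta(54/5, 17/3)

k = 2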